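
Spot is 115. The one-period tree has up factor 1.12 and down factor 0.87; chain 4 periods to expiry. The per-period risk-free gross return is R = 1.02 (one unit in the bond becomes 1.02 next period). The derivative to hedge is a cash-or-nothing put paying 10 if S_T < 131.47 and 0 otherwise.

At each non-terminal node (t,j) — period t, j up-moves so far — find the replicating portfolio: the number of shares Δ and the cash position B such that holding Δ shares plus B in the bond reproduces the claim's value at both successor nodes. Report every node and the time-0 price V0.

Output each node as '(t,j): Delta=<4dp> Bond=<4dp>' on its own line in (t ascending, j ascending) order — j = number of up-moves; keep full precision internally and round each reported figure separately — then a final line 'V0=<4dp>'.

Since d<R<u, set p* = (R−d)/(u−d) = 0.6000; price each node as the discounted p*-expectation of its children.
Terminal values V(4,·): V(4,0)=10.0000, V(4,1)=10.0000, V(4,2)=10.0000, V(4,3)=0.0000, V(4,4)=0.0000
(3,0): S=75.7278. Δ = (V_up−V_dn)/(S_up−S_dn) = (10.0000−10.0000)/(84.8152−65.8832) = 0.0000. V = [p*·10.0000 + (1−p*)·10.0000]/1.02 = 9.8039. B = V − Δ·S = 9.8039.
(3,1): S=97.4887. Δ = (V_up−V_dn)/(S_up−S_dn) = (10.0000−10.0000)/(109.1874−84.8152) = 0.0000. V = [p*·10.0000 + (1−p*)·10.0000]/1.02 = 9.8039. B = V − Δ·S = 9.8039.
(3,2): S=125.5027. Δ = (V_up−V_dn)/(S_up−S_dn) = (0.0000−10.0000)/(140.5630−109.1874) = -0.3187. V = [p*·0.0000 + (1−p*)·10.0000]/1.02 = 3.9216. B = V − Δ·S = 43.9216.
(3,3): S=161.5667. Δ = (V_up−V_dn)/(S_up−S_dn) = (0.0000−0.0000)/(180.9547−140.5630) = 0.0000. V = [p*·0.0000 + (1−p*)·0.0000]/1.02 = 0.0000. B = V − Δ·S = 0.0000.
(2,0): S=87.0435. Δ = (V_up−V_dn)/(S_up−S_dn) = (9.8039−9.8039)/(97.4887−75.7278) = 0.0000. V = [p*·9.8039 + (1−p*)·9.8039]/1.02 = 9.6117. B = V − Δ·S = 9.6117.
(2,1): S=112.0560. Δ = (V_up−V_dn)/(S_up−S_dn) = (3.9216−9.8039)/(125.5027−97.4887) = -0.2100. V = [p*·3.9216 + (1−p*)·9.8039]/1.02 = 6.1515. B = V − Δ·S = 29.6809.
(2,2): S=144.2560. Δ = (V_up−V_dn)/(S_up−S_dn) = (0.0000−3.9216)/(161.5667−125.5027) = -0.1087. V = [p*·0.0000 + (1−p*)·3.9216]/1.02 = 1.5379. B = V − Δ·S = 17.2241.
(1,0): S=100.0500. Δ = (V_up−V_dn)/(S_up−S_dn) = (6.1515−9.6117)/(112.0560−87.0435) = -0.1383. V = [p*·6.1515 + (1−p*)·9.6117]/1.02 = 7.3878. B = V − Δ·S = 21.2286.
(1,1): S=128.8000. Δ = (V_up−V_dn)/(S_up−S_dn) = (1.5379−6.1515)/(144.2560−112.0560) = -0.1433. V = [p*·1.5379 + (1−p*)·6.1515]/1.02 = 3.3170. B = V − Δ·S = 21.7714.
(0,0): S=115.0000. Δ = (V_up−V_dn)/(S_up−S_dn) = (3.3170−7.3878)/(128.8000−100.0500) = -0.1416. V = [p*·3.3170 + (1−p*)·7.3878]/1.02 = 4.8483. B = V − Δ·S = 21.1317.
The time-0 hedge costs 4.8483, which is the no-arbitrage price.

(0,0): Delta=-0.1416 Bond=21.1317
(1,0): Delta=-0.1383 Bond=21.2286
(1,1): Delta=-0.1433 Bond=21.7714
(2,0): Delta=0.0000 Bond=9.6117
(2,1): Delta=-0.2100 Bond=29.6809
(2,2): Delta=-0.1087 Bond=17.2241
(3,0): Delta=0.0000 Bond=9.8039
(3,1): Delta=0.0000 Bond=9.8039
(3,2): Delta=-0.3187 Bond=43.9216
(3,3): Delta=0.0000 Bond=0.0000
V0=4.8483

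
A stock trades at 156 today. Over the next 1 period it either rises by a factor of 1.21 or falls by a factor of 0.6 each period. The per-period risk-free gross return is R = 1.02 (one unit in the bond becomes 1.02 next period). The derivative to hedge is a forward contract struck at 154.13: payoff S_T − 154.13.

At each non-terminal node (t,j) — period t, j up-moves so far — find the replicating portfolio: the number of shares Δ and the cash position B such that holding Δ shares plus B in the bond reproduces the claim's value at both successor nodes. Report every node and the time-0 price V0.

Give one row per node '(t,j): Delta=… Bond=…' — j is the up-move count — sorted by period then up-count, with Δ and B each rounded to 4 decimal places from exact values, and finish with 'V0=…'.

(0,0): Delta=1.0000 Bond=-151.1078
V0=4.8922

No-arbitrage ⇒ martingale measure with p* = (R−d)/(u−d) = 0.6885.
Payoff layer (t=1): V(1,0)=-60.5300, V(1,1)=34.6300
(0,0): S=156.0000. Δ = (V_up−V_dn)/(S_up−S_dn) = (34.6300−-60.5300)/(188.7600−93.6000) = 1.0000. V = [p*·34.6300 + (1−p*)·-60.5300]/1.02 = 4.8922. B = V − Δ·S = -151.1078.
Root portfolio cost Δ·156+B reproduces V0=4.8922.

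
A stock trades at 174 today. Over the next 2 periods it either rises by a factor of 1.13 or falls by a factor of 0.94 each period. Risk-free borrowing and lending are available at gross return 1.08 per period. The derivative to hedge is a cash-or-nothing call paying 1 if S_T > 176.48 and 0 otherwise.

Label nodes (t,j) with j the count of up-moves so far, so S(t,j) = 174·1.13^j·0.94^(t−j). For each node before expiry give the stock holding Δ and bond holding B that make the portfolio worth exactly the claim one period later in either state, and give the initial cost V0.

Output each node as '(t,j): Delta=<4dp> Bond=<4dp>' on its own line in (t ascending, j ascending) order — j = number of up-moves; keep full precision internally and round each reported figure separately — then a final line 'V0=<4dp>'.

(0,0): Delta=0.0074 Bond=-0.4845
(1,0): Delta=0.0322 Bond=-4.5809
(1,1): Delta=0.0000 Bond=0.9259
V0=0.7980

No-arbitrage ⇒ martingale measure with p* = (R−d)/(u−d) = 0.7368.
Terminal values V(2,·): V(2,0)=0.0000, V(2,1)=1.0000, V(2,2)=1.0000
(1,0): S=163.5600. Δ = (V_up−V_dn)/(S_up−S_dn) = (1.0000−0.0000)/(184.8228−153.7464) = 0.0322. V = [p*·1.0000 + (1−p*)·0.0000]/1.08 = 0.6823. B = V − Δ·S = -4.5809.
(1,1): S=196.6200. Δ = (V_up−V_dn)/(S_up−S_dn) = (1.0000−1.0000)/(222.1806−184.8228) = 0.0000. V = [p*·1.0000 + (1−p*)·1.0000]/1.08 = 0.9259. B = V − Δ·S = 0.9259.
(0,0): S=174.0000. Δ = (V_up−V_dn)/(S_up−S_dn) = (0.9259−0.6823)/(196.6200−163.5600) = 0.0074. V = [p*·0.9259 + (1−p*)·0.6823]/1.08 = 0.7980. B = V − Δ·S = -0.4845.
Self-financing check: at every node Δ·S+B equals the discounted successor values.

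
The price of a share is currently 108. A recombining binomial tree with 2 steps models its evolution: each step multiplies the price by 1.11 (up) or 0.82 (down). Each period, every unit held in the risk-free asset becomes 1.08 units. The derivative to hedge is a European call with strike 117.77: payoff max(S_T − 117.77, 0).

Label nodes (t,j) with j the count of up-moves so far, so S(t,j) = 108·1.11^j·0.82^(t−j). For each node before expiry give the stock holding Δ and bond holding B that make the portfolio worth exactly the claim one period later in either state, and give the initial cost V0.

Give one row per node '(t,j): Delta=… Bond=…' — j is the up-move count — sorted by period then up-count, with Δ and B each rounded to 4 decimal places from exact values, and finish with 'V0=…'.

Risk-neutral probability p* = (R−d)/(u−d) = (1.08−0.82)/(1.11−0.82) = 0.8966.
Payoff layer (t=2): V(2,0)=0.0000, V(2,1)=0.0000, V(2,2)=15.2968
(1,0): S=88.5600. Δ = (V_up−V_dn)/(S_up−S_dn) = (0.0000−0.0000)/(98.3016−72.6192) = 0.0000. V = [p*·0.0000 + (1−p*)·0.0000]/1.08 = 0.0000. B = V − Δ·S = 0.0000.
(1,1): S=119.8800. Δ = (V_up−V_dn)/(S_up−S_dn) = (15.2968−0.0000)/(133.0668−98.3016) = 0.4400. V = [p*·15.2968 + (1−p*)·0.0000]/1.08 = 12.6985. B = V − Δ·S = -40.0491.
(0,0): S=108.0000. Δ = (V_up−V_dn)/(S_up−S_dn) = (12.6985−0.0000)/(119.8800−88.5600) = 0.4054. V = [p*·12.6985 + (1−p*)·0.0000]/1.08 = 10.5415. B = V − Δ·S = -33.2464.
Check: Δ(0,0)·S0 + B(0,0) = 10.5415 = V0.

(0,0): Delta=0.4054 Bond=-33.2464
(1,0): Delta=0.0000 Bond=0.0000
(1,1): Delta=0.4400 Bond=-40.0491
V0=10.5415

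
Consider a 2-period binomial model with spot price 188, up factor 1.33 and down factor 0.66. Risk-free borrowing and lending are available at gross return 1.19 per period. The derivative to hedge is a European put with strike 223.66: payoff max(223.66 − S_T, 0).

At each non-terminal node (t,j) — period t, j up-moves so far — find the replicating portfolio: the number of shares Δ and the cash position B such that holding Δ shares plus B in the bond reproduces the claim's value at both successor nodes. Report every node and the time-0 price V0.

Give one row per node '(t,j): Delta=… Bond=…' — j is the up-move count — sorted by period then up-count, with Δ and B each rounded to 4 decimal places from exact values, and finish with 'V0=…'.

(0,0): Delta=-0.4253 Bond=98.0201
(1,0): Delta=-1.0000 Bond=187.9496
(1,1): Delta=-0.3500 Bond=97.8085
V0=18.0590

The replicating-portfolio and risk-neutral prices coincide; use p* = (1.19−0.66)/(1.33−0.66) = 0.7910 for the latter.
Payoff layer (t=2): V(2,0)=141.7672, V(2,1)=58.6336, V(2,2)=0.0000
Node (1,0) S=124.0800: V=(p*·58.6336+(1−p*)·141.7672)/1.19=63.8696; Δ=(58.6336−141.7672)/(165.0264−81.8928)=-1.0000; B=V−Δ·S=187.9496
Node (1,1) S=250.0400: V=(p*·0.0000+(1−p*)·58.6336)/1.19=10.2956; Δ=(0.0000−58.6336)/(332.5532−165.0264)=-0.3500; B=V−Δ·S=97.8085
Node (0,0) S=188.0000: V=(p*·10.2956+(1−p*)·63.8696)/1.19=18.0590; Δ=(10.2956−63.8696)/(250.0400−124.0800)=-0.4253; B=V−Δ·S=98.0201
Check: Δ(0,0)·S0 + B(0,0) = 18.0590 = V0.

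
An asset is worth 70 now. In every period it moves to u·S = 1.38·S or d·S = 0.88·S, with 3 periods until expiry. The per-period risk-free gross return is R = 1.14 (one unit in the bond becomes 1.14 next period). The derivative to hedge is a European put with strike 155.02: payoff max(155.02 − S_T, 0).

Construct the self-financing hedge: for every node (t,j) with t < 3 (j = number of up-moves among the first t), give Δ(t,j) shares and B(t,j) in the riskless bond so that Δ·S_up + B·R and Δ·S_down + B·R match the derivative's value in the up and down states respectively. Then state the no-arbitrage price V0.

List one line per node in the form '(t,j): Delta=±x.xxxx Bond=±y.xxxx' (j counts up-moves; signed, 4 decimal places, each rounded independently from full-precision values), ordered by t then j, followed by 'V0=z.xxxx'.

Under the risk-neutral measure, an up-move has probability p* = (R−d)/(u−d) = 0.5200 and values discount at R = 1.14.
At expiry t=3: V(3,0)=107.3170, V(3,1)=80.2130, V(3,2)=37.7090, V(3,3)=0.0000
Node (2,0) S=54.2080: V=(p*·80.2130+(1−p*)·107.3170)/1.14=81.7745; Δ=(80.2130−107.3170)/(74.8070−47.7030)=-1.0000; B=V−Δ·S=135.9825
Node (2,1) S=85.0080: V=(p*·37.7090+(1−p*)·80.2130)/1.14=50.9745; Δ=(37.7090−80.2130)/(117.3110−74.8070)=-1.0000; B=V−Δ·S=135.9825
Node (2,2) S=133.3080: V=(p*·0.0000+(1−p*)·37.7090)/1.14=15.8775; Δ=(0.0000−37.7090)/(183.9650−117.3110)=-0.5657; B=V−Δ·S=91.2954
Node (1,0) S=61.6000: V=(p*·50.9745+(1−p*)·81.7745)/1.14=57.6829; Δ=(50.9745−81.7745)/(85.0080−54.2080)=-1.0000; B=V−Δ·S=119.2829
Node (1,1) S=96.6000: V=(p*·15.8775+(1−p*)·50.9745)/1.14=28.7053; Δ=(15.8775−50.9745)/(133.3080−85.0080)=-0.7266; B=V−Δ·S=98.8993
Node (0,0) S=70.0000: V=(p*·28.7053+(1−p*)·57.6829)/1.14=37.3812; Δ=(28.7053−57.6829)/(96.6000−61.6000)=-0.8279; B=V−Δ·S=95.3363
Check: Δ(0,0)·S0 + B(0,0) = 37.3812 = V0.

(0,0): Delta=-0.8279 Bond=95.3363
(1,0): Delta=-1.0000 Bond=119.2829
(1,1): Delta=-0.7266 Bond=98.8993
(2,0): Delta=-1.0000 Bond=135.9825
(2,1): Delta=-1.0000 Bond=135.9825
(2,2): Delta=-0.5657 Bond=91.2954
V0=37.3812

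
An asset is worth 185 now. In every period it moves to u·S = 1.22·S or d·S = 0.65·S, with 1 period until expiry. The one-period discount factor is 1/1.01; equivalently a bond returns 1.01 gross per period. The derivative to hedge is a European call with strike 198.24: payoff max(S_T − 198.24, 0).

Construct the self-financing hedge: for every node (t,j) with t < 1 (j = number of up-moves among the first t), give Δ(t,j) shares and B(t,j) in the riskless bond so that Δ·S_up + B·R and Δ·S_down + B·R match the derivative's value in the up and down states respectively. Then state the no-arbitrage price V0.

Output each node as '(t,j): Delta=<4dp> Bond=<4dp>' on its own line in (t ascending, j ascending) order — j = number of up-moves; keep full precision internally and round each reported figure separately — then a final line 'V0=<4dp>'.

(0,0): Delta=0.2604 Bond=-31.0040
V0=17.1714

No-arbitrage ⇒ martingale measure with p* = (R−d)/(u−d) = 0.6316.
Terminal values V(1,·): V(1,0)=0.0000, V(1,1)=27.4600
(0,0): S=185.0000. Δ = (V_up−V_dn)/(S_up−S_dn) = (27.4600−0.0000)/(225.7000−120.2500) = 0.2604. V = [p*·27.4600 + (1−p*)·0.0000]/1.01 = 17.1714. B = V − Δ·S = -31.0040.
The time-0 hedge costs 17.1714, which is the no-arbitrage price.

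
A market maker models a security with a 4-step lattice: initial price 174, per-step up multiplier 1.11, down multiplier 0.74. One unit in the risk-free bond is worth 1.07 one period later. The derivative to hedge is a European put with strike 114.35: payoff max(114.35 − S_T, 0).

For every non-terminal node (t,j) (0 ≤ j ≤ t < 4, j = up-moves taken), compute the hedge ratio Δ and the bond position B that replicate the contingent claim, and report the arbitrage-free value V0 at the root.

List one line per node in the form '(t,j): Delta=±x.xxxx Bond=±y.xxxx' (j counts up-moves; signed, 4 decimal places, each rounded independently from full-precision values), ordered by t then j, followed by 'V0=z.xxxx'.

(0,0): Delta=-0.0147 Bond=2.6929
(1,0): Delta=-0.1332 Bond=18.1320
(1,1): Delta=-0.0052 Bond=1.0328
(2,0): Delta=-0.9279 Bond=95.1297
(2,1): Delta=-0.0689 Bond=10.2221
(2,2): Delta=0.0000 Bond=0.0000
(3,0): Delta=-1.0000 Bond=106.8692
(3,1): Delta=-0.9221 Bond=101.1730
(3,2): Delta=0.0000 Bond=0.0000
(3,3): Delta=0.0000 Bond=0.0000
V0=0.1306

Risk-neutral probability p* = (R−d)/(u−d) = (1.07−0.74)/(1.11−0.74) = 0.8919.
Terminal values V(4,·): V(4,0)=62.1734, V(4,1)=36.0850, V(4,2)=0.0000, V(4,3)=0.0000, V(4,4)=0.0000
  t=3,j=0: stock 70.5090 → up 78.2650 (V=36.0850), down 52.1766 (V=62.1734). Price 36.3602; hedge Δ=-1.0000, bond B=106.8692.
  t=3,j=1: stock 105.7635 → up 117.3974 (V=0.0000), down 78.2650 (V=36.0850). Price 3.6459; hedge Δ=-0.9221, bond B=101.1730.
  t=3,j=2: stock 158.6452 → up 176.0962 (V=0.0000), down 117.3974 (V=0.0000). Price 0.0000; hedge Δ=0.0000, bond B=0.0000.
  t=3,j=3: stock 237.9678 → up 264.1443 (V=0.0000), down 176.0962 (V=0.0000). Price 0.0000; hedge Δ=0.0000, bond B=0.0000.
  t=2,j=0: stock 95.2824 → up 105.7635 (V=3.6459), down 70.5090 (V=36.3602). Price 6.7127; hedge Δ=-0.9279, bond B=95.1297.
  t=2,j=1: stock 142.9236 → up 158.6452 (V=0.0000), down 105.7635 (V=3.6459). Price 0.3684; hedge Δ=-0.0689, bond B=10.2221.
  t=2,j=2: stock 214.3854 → up 237.9678 (V=0.0000), down 158.6452 (V=0.0000). Price 0.0000; hedge Δ=0.0000, bond B=0.0000.
  t=1,j=0: stock 128.7600 → up 142.9236 (V=0.3684), down 95.2824 (V=6.7127). Price 0.9853; hedge Δ=-0.1332, bond B=18.1320.
  t=1,j=1: stock 193.1400 → up 214.3854 (V=0.0000), down 142.9236 (V=0.3684). Price 0.0372; hedge Δ=-0.0052, bond B=1.0328.
  t=0,j=0: stock 174.0000 → up 193.1400 (V=0.0372), down 128.7600 (V=0.9853). Price 0.1306; hedge Δ=-0.0147, bond B=2.6929.
Root portfolio cost Δ·174+B reproduces V0=0.1306.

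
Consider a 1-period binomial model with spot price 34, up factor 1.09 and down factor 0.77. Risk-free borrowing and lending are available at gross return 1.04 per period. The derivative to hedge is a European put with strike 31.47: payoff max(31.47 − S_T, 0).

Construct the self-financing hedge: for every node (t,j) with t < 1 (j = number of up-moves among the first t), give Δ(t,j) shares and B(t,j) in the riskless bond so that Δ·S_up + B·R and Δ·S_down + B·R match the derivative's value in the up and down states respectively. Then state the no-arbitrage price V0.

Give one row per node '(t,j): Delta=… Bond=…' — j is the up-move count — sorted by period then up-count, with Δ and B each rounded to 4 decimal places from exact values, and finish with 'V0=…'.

(0,0): Delta=-0.4862 Bond=17.3260
V0=0.7948

Under the risk-neutral measure, an up-move has probability p* = (R−d)/(u−d) = 0.8437 and values discount at R = 1.04.
Terminal payoffs: V(1,0)=5.2900, V(1,1)=0.0000
  t=0,j=0: stock 34.0000 → up 37.0600 (V=0.0000), down 26.1800 (V=5.2900). Price 0.7948; hedge Δ=-0.4862, bond B=17.3260.
Each (Δ,B) replicates both successor values, so the strategy is self-financing and V0 is arbitrage-free.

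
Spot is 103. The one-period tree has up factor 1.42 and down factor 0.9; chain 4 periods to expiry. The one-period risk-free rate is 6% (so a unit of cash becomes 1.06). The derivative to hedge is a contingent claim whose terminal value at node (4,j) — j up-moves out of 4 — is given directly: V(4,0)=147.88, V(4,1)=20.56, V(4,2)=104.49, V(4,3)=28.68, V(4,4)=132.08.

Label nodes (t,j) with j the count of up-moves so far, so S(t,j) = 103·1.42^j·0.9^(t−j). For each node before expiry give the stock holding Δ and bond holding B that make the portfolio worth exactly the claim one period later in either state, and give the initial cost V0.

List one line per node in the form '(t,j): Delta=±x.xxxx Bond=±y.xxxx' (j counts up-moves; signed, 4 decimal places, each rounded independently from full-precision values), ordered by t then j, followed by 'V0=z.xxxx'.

(0,0): Delta=-0.2666 Bond=86.3265
(1,0): Delta=-0.5990 Bond=122.3167
(1,1): Delta=0.2073 Bond=22.1823
(2,0): Delta=-1.3552 Bond=192.7431
(2,1): Delta=0.4793 Bond=-12.2910
(2,2): Delta=-0.1805 Bond=104.0728
(3,0): Delta=-3.2608 Bond=347.3977
(3,1): Delta=1.3624 Bond=-117.6448
(3,2): Delta=-0.7799 Bond=222.3581
(3,3): Delta=0.6742 Bond=-141.7750
V0=58.8630

Under the risk-neutral measure, an up-move has probability p* = (R−d)/(u−d) = 0.3077 and values discount at R = 1.06.
Terminal payoffs: V(4,0)=147.8800, V(4,1)=20.5600, V(4,2)=104.4900, V(4,3)=28.6800, V(4,4)=132.0800
(3,0): S=75.0870. Δ = (V_up−V_dn)/(S_up−S_dn) = (20.5600−147.8800)/(106.6235−67.5783) = -3.2608. V = [p*·20.5600 + (1−p*)·147.8800]/1.06 = 102.5515. B = V − Δ·S = 347.3977.
(3,1): S=118.4706. Δ = (V_up−V_dn)/(S_up−S_dn) = (104.4900−20.5600)/(168.2283−106.6235) = 1.3624. V = [p*·104.4900 + (1−p*)·20.5600]/1.06 = 43.7591. B = V − Δ·S = -117.6448.
(3,2): S=186.9203. Δ = (V_up−V_dn)/(S_up−S_dn) = (28.6800−104.4900)/(265.4268−168.2283) = -0.7799. V = [p*·28.6800 + (1−p*)·104.4900]/1.06 = 76.5697. B = V − Δ·S = 222.3581.
(3,3): S=294.9187. Δ = (V_up−V_dn)/(S_up−S_dn) = (132.0800−28.6800)/(418.7845−265.4268) = 0.6742. V = [p*·132.0800 + (1−p*)·28.6800]/1.06 = 57.0711. B = V − Δ·S = -141.7750.
(2,0): S=83.4300. Δ = (V_up−V_dn)/(S_up−S_dn) = (43.7591−102.5515)/(118.4706−75.0870) = -1.3552. V = [p*·43.7591 + (1−p*)·102.5515]/1.06 = 79.6807. B = V − Δ·S = 192.7431.
(2,1): S=131.6340. Δ = (V_up−V_dn)/(S_up−S_dn) = (76.5697−43.7591)/(186.9203−118.4706) = 0.4793. V = [p*·76.5697 + (1−p*)·43.7591]/1.06 = 50.8063. B = V − Δ·S = -12.2910.
(2,2): S=207.6892. Δ = (V_up−V_dn)/(S_up−S_dn) = (57.0711−76.5697)/(294.9187−186.9203) = -0.1805. V = [p*·57.0711 + (1−p*)·76.5697]/1.06 = 66.5756. B = V − Δ·S = 104.0728.
(1,0): S=92.7000. Δ = (V_up−V_dn)/(S_up−S_dn) = (50.8063−79.6807)/(131.6340−83.4300) = -0.5990. V = [p*·50.8063 + (1−p*)·79.6807]/1.06 = 66.7889. B = V − Δ·S = 122.3167.
(1,1): S=146.2600. Δ = (V_up−V_dn)/(S_up−S_dn) = (66.5756−50.8063)/(207.6892−131.6340) = 0.2073. V = [p*·66.5756 + (1−p*)·50.8063]/1.06 = 52.5079. B = V − Δ·S = 22.1823.
(0,0): S=103.0000. Δ = (V_up−V_dn)/(S_up−S_dn) = (52.5079−66.7889)/(146.2600−92.7000) = -0.2666. V = [p*·52.5079 + (1−p*)·66.7889]/1.06 = 58.8630. B = V − Δ·S = 86.3265.
Root portfolio cost Δ·103+B reproduces V0=58.8630.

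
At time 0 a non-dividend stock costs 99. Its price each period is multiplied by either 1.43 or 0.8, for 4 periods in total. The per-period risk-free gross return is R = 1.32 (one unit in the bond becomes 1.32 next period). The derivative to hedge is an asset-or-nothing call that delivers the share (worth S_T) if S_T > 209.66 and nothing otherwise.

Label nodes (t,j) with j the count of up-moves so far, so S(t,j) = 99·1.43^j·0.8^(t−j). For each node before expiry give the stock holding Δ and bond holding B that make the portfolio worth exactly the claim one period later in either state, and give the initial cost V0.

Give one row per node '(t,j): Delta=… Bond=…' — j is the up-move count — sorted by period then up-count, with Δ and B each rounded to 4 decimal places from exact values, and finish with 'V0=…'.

Under the risk-neutral measure, an up-move has probability p* = (R−d)/(u−d) = 0.8254 and values discount at R = 1.32.
Payoff layer (t=4): V(4,0)=0.0000, V(4,1)=0.0000, V(4,2)=0.0000, V(4,3)=231.5972, V(4,4)=413.9800
(3,0): S=50.6880. Δ = (V_up−V_dn)/(S_up−S_dn) = (0.0000−0.0000)/(72.4838−40.5504) = 0.0000. V = [p*·0.0000 + (1−p*)·0.0000]/1.32 = 0.0000. B = V − Δ·S = 0.0000.
(3,1): S=90.6048. Δ = (V_up−V_dn)/(S_up−S_dn) = (0.0000−0.0000)/(129.5649−72.4838) = 0.0000. V = [p*·0.0000 + (1−p*)·0.0000]/1.32 = 0.0000. B = V − Δ·S = 0.0000.
(3,2): S=161.9561. Δ = (V_up−V_dn)/(S_up−S_dn) = (231.5972−0.0000)/(231.5972−129.5649) = 2.2698. V = [p*·231.5972 + (1−p*)·0.0000]/1.32 = 144.8179. B = V − Δ·S = -222.7967.
(3,3): S=289.4965. Δ = (V_up−V_dn)/(S_up−S_dn) = (413.9800−231.5972)/(413.9800−231.5972) = 1.0000. V = [p*·413.9800 + (1−p*)·231.5972]/1.32 = 289.4965. B = V − Δ·S = 0.0000.
(2,0): S=63.3600. Δ = (V_up−V_dn)/(S_up−S_dn) = (0.0000−0.0000)/(90.6048−50.6880) = 0.0000. V = [p*·0.0000 + (1−p*)·0.0000]/1.32 = 0.0000. B = V − Δ·S = 0.0000.
(2,1): S=113.2560. Δ = (V_up−V_dn)/(S_up−S_dn) = (144.8179−0.0000)/(161.9561−90.6048) = 2.0296. V = [p*·144.8179 + (1−p*)·0.0000]/1.32 = 90.5547. B = V − Δ·S = -139.3149.
(2,2): S=202.4451. Δ = (V_up−V_dn)/(S_up−S_dn) = (289.4965−144.8179)/(289.4965−161.9561) = 1.1344. V = [p*·289.4965 + (1−p*)·144.8179]/1.32 = 200.1781. B = V − Δ·S = -29.4705.
(1,0): S=79.2000. Δ = (V_up−V_dn)/(S_up−S_dn) = (90.5547−0.0000)/(113.2560−63.3600) = 1.8149. V = [p*·90.5547 + (1−p*)·0.0000]/1.32 = 56.6239. B = V − Δ·S = -87.1137.
(1,1): S=141.5700. Δ = (V_up−V_dn)/(S_up−S_dn) = (200.1781−90.5547)/(202.4451−113.2560) = 1.2291. V = [p*·200.1781 + (1−p*)·90.5547]/1.32 = 137.1497. B = V − Δ·S = -36.8558.
(0,0): S=99.0000. Δ = (V_up−V_dn)/(S_up−S_dn) = (137.1497−56.6239)/(141.5700−79.2000) = 1.2911. V = [p*·137.1497 + (1−p*)·56.6239]/1.32 = 93.2497. B = V − Δ·S = -34.5689.
The time-0 hedge costs 93.2497, which is the no-arbitrage price.

(0,0): Delta=1.2911 Bond=-34.5689
(1,0): Delta=1.8149 Bond=-87.1137
(1,1): Delta=1.2291 Bond=-36.8558
(2,0): Delta=0.0000 Bond=0.0000
(2,1): Delta=2.0296 Bond=-139.3149
(2,2): Delta=1.1344 Bond=-29.4705
(3,0): Delta=0.0000 Bond=0.0000
(3,1): Delta=0.0000 Bond=0.0000
(3,2): Delta=2.2698 Bond=-222.7967
(3,3): Delta=1.0000 Bond=0.0000
V0=93.2497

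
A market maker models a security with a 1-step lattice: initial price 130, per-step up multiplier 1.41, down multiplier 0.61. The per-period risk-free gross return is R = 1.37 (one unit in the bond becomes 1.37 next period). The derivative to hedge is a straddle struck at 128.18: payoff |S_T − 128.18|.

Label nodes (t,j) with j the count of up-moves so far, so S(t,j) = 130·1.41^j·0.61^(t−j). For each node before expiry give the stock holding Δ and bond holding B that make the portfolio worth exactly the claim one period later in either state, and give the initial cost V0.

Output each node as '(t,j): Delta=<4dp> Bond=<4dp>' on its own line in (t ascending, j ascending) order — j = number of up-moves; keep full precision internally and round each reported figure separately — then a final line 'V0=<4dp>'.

The replicating-portfolio and risk-neutral prices coincide; use p* = (1.37−0.61)/(1.41−0.61) = 0.9500 for the latter.
Terminal payoffs: V(1,0)=48.8800, V(1,1)=55.1200
Node (0,0) S=130.0000: V=(p*·55.1200+(1−p*)·48.8800)/1.37=40.0058; Δ=(55.1200−48.8800)/(183.3000−79.3000)=0.0600; B=V−Δ·S=32.2058
Check: Δ(0,0)·S0 + B(0,0) = 40.0058 = V0.

(0,0): Delta=0.0600 Bond=32.2058
V0=40.0058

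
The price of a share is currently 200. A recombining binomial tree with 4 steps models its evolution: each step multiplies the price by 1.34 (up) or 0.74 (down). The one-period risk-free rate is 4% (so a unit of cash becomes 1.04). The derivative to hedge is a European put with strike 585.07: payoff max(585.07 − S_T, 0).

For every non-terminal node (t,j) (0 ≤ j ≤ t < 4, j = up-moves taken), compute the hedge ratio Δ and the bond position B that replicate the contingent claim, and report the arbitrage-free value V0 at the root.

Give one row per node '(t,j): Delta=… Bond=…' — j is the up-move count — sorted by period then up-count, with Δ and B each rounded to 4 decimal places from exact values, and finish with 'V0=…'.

The replicating-portfolio and risk-neutral prices coincide; use p* = (1.04−0.74)/(1.34−0.74) = 0.5000 for the latter.
Terminal values V(4,·): V(4,0)=525.0968, V(4,1)=476.4700, V(4,2)=388.4159, V(4,3)=228.9666, V(4,4)=0.0000
(3,0): S=81.0448. Δ = (V_up−V_dn)/(S_up−S_dn) = (476.4700−525.0968)/(108.6000−59.9732) = -1.0000. V = [p*·476.4700 + (1−p*)·525.0968]/1.04 = 481.5225. B = V − Δ·S = 562.5673.
(3,1): S=146.7568. Δ = (V_up−V_dn)/(S_up−S_dn) = (388.4159−476.4700)/(196.6541−108.6000) = -1.0000. V = [p*·388.4159 + (1−p*)·476.4700]/1.04 = 415.8105. B = V − Δ·S = 562.5673.
(3,2): S=265.7488. Δ = (V_up−V_dn)/(S_up−S_dn) = (228.9666−388.4159)/(356.1034−196.6541) = -1.0000. V = [p*·228.9666 + (1−p*)·388.4159]/1.04 = 296.8185. B = V − Δ·S = 562.5673.
(3,3): S=481.2208. Δ = (V_up−V_dn)/(S_up−S_dn) = (0.0000−228.9666)/(644.8359−356.1034) = -0.7930. V = [p*·0.0000 + (1−p*)·228.9666]/1.04 = 110.0801. B = V − Δ·S = 491.6911.
(2,0): S=109.5200. Δ = (V_up−V_dn)/(S_up−S_dn) = (415.8105−481.5225)/(146.7568−81.0448) = -1.0000. V = [p*·415.8105 + (1−p*)·481.5225]/1.04 = 431.4101. B = V − Δ·S = 540.9301.
(2,1): S=198.3200. Δ = (V_up−V_dn)/(S_up−S_dn) = (296.8185−415.8105)/(265.7488−146.7568) = -1.0000. V = [p*·296.8185 + (1−p*)·415.8105]/1.04 = 342.6101. B = V − Δ·S = 540.9301.
(2,2): S=359.1200. Δ = (V_up−V_dn)/(S_up−S_dn) = (110.0801−296.8185)/(481.2208−265.7488) = -0.8666. V = [p*·110.0801 + (1−p*)·296.8185]/1.04 = 195.6243. B = V − Δ·S = 506.8550.
(1,0): S=148.0000. Δ = (V_up−V_dn)/(S_up−S_dn) = (342.6101−431.4101)/(198.3200−109.5200) = -1.0000. V = [p*·342.6101 + (1−p*)·431.4101]/1.04 = 372.1251. B = V − Δ·S = 520.1251.
(1,1): S=268.0000. Δ = (V_up−V_dn)/(S_up−S_dn) = (195.6243−342.6101)/(359.1200−198.3200) = -0.9141. V = [p*·195.6243 + (1−p*)·342.6101]/1.04 = 258.7666. B = V − Δ·S = 503.7428.
(0,0): S=200.0000. Δ = (V_up−V_dn)/(S_up−S_dn) = (258.7666−372.1251)/(268.0000−148.0000) = -0.9447. V = [p*·258.7666 + (1−p*)·372.1251]/1.04 = 303.3133. B = V − Δ·S = 492.2442.
Each (Δ,B) replicates both successor values, so the strategy is self-financing and V0 is arbitrage-free.

(0,0): Delta=-0.9447 Bond=492.2442
(1,0): Delta=-1.0000 Bond=520.1251
(1,1): Delta=-0.9141 Bond=503.7428
(2,0): Delta=-1.0000 Bond=540.9301
(2,1): Delta=-1.0000 Bond=540.9301
(2,2): Delta=-0.8666 Bond=506.8550
(3,0): Delta=-1.0000 Bond=562.5673
(3,1): Delta=-1.0000 Bond=562.5673
(3,2): Delta=-1.0000 Bond=562.5673
(3,3): Delta=-0.7930 Bond=491.6911
V0=303.3133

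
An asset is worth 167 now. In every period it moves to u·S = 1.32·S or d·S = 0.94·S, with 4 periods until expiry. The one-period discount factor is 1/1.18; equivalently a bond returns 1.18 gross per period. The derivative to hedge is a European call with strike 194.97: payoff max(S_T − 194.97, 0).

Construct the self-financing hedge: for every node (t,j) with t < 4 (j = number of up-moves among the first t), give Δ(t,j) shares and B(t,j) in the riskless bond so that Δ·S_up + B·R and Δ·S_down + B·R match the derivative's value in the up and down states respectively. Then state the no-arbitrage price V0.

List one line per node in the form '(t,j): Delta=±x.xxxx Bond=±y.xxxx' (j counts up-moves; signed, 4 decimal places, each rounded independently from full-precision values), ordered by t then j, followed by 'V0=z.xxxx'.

The replicating-portfolio and risk-neutral prices coincide; use p* = (1.18−0.94)/(1.32−0.94) = 0.6316 for the latter.
Terminal values V(4,·): V(4,0)=0.0000, V(4,1)=0.0000, V(4,2)=62.1406, V(4,3)=166.0790, V(4,4)=312.0349
Node (3,0) S=138.7075: V=(p*·0.0000+(1−p*)·0.0000)/1.18=0.0000; Δ=(0.0000−0.0000)/(183.0939−130.3851)=0.0000; B=V−Δ·S=0.0000
Node (3,1) S=194.7808: V=(p*·62.1406+(1−p*)·0.0000)/1.18=33.2599; Δ=(62.1406−0.0000)/(257.1106−183.0939)=0.8395; B=V−Δ·S=-130.2681
Node (3,2) S=273.5220: V=(p*·166.0790+(1−p*)·62.1406)/1.18=108.2931; Δ=(166.0790−62.1406)/(361.0490−257.1106)=1.0000; B=V−Δ·S=-165.2288
Node (3,3) S=384.0947: V=(p*·312.0349+(1−p*)·166.0790)/1.18=218.8658; Δ=(312.0349−166.0790)/(507.0049−361.0490)=1.0000; B=V−Δ·S=-165.2288
Node (2,0) S=147.5612: V=(p*·33.2599+(1−p*)·0.0000)/1.18=17.8019; Δ=(33.2599−0.0000)/(194.7808−138.7075)=0.5932; B=V−Δ·S=-69.7242
Node (2,1) S=207.2136: V=(p*·108.2931+(1−p*)·33.2599)/1.18=68.3469; Δ=(108.2931−33.2599)/(273.5220−194.7808)=0.9529; B=V−Δ·S=-129.1089
Node (2,2) S=290.9808: V=(p*·218.8658+(1−p*)·108.2931)/1.18=150.9564; Δ=(218.8658−108.2931)/(384.0947−273.5220)=1.0000; B=V−Δ·S=-140.0244
Node (1,0) S=156.9800: V=(p*·68.3469+(1−p*)·17.8019)/1.18=42.1399; Δ=(68.3469−17.8019)/(207.2136−147.5612)=0.8473; B=V−Δ·S=-90.8732
Node (1,1) S=220.4400: V=(p*·150.9564+(1−p*)·68.3469)/1.18=102.1367; Δ=(150.9564−68.3469)/(290.9808−207.2136)=0.9862; B=V−Δ·S=-115.2567
Node (0,0) S=167.0000: V=(p*·102.1367+(1−p*)·42.1399)/1.18=67.8242; Δ=(102.1367−42.1399)/(220.4400−156.9800)=0.9454; B=V−Δ·S=-90.0621
The time-0 hedge costs 67.8242, which is the no-arbitrage price.

(0,0): Delta=0.9454 Bond=-90.0621
(1,0): Delta=0.8473 Bond=-90.8732
(1,1): Delta=0.9862 Bond=-115.2567
(2,0): Delta=0.5932 Bond=-69.7242
(2,1): Delta=0.9529 Bond=-129.1089
(2,2): Delta=1.0000 Bond=-140.0244
(3,0): Delta=0.0000 Bond=0.0000
(3,1): Delta=0.8395 Bond=-130.2681
(3,2): Delta=1.0000 Bond=-165.2288
(3,3): Delta=1.0000 Bond=-165.2288
V0=67.8242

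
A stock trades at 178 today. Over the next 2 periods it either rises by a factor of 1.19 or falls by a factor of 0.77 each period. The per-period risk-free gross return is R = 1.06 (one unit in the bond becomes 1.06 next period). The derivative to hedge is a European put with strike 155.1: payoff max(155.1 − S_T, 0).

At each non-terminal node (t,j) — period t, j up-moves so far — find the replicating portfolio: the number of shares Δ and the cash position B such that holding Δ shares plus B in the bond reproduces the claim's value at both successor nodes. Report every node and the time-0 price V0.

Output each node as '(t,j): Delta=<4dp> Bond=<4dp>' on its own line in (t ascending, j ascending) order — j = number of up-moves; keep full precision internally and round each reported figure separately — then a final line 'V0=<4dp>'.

(0,0): Delta=-0.1936 Bond=38.6852
(1,0): Delta=-0.8610 Bond=132.4819
(1,1): Delta=0.0000 Bond=0.0000
V0=4.2261

Under the risk-neutral measure, an up-move has probability p* = (R−d)/(u−d) = 0.6905 and values discount at R = 1.06.
At expiry t=2: V(2,0)=49.5638, V(2,1)=0.0000, V(2,2)=0.0000
Node (1,0) S=137.0600: V=(p*·0.0000+(1−p*)·49.5638)/1.06=14.4728; Δ=(0.0000−49.5638)/(163.1014−105.5362)=-0.8610; B=V−Δ·S=132.4819
Node (1,1) S=211.8200: V=(p*·0.0000+(1−p*)·0.0000)/1.06=0.0000; Δ=(0.0000−0.0000)/(252.0658−163.1014)=0.0000; B=V−Δ·S=0.0000
Node (0,0) S=178.0000: V=(p*·0.0000+(1−p*)·14.4728)/1.06=4.2261; Δ=(0.0000−14.4728)/(211.8200−137.0600)=-0.1936; B=V−Δ·S=38.6852
Root portfolio cost Δ·178+B reproduces V0=4.2261.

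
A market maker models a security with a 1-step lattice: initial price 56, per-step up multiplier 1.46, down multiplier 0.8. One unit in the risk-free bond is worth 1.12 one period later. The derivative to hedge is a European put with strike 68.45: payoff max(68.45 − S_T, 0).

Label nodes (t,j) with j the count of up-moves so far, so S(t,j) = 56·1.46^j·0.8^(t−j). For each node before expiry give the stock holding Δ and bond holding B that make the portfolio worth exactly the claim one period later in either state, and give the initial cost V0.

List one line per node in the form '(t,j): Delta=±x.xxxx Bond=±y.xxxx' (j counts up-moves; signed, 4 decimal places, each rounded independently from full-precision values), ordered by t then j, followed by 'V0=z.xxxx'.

(0,0): Delta=-0.6399 Bond=46.7113
V0=10.8780

The replicating-portfolio and risk-neutral prices coincide; use p* = (1.12−0.8)/(1.46−0.8) = 0.4848 for the latter.
Payoff layer (t=1): V(1,0)=23.6500, V(1,1)=0.0000
  t=0,j=0: stock 56.0000 → up 81.7600 (V=0.0000), down 44.8000 (V=23.6500). Price 10.8780; hedge Δ=-0.6399, bond B=46.7113.
Each (Δ,B) replicates both successor values, so the strategy is self-financing and V0 is arbitrage-free.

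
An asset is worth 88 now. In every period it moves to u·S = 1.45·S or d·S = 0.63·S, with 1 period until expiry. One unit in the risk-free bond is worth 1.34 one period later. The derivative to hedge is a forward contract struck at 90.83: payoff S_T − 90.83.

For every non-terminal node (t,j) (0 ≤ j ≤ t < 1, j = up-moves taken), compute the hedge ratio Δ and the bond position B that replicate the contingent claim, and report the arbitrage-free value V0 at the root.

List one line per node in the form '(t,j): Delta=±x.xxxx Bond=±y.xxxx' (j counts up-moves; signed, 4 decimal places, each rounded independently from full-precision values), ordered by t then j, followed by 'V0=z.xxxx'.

(0,0): Delta=1.0000 Bond=-67.7836
V0=20.2164

Under the risk-neutral measure, an up-move has probability p* = (R−d)/(u−d) = 0.8659 and values discount at R = 1.34.
Terminal values V(1,·): V(1,0)=-35.3900, V(1,1)=36.7700
Node (0,0) S=88.0000: V=(p*·36.7700+(1−p*)·-35.3900)/1.34=20.2164; Δ=(36.7700−-35.3900)/(127.6000−55.4400)=1.0000; B=V−Δ·S=-67.7836
Each (Δ,B) replicates both successor values, so the strategy is self-financing and V0 is arbitrage-free.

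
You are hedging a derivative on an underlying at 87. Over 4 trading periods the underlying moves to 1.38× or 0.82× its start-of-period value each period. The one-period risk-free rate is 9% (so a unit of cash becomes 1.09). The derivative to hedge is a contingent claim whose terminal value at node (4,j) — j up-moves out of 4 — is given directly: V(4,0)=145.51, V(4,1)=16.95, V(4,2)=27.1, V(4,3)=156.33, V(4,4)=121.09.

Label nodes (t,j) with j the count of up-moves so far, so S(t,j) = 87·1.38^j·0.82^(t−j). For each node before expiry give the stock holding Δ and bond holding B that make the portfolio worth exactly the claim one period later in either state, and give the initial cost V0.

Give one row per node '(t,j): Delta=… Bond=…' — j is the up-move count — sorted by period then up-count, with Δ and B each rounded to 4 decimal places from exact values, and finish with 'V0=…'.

(0,0): Delta=0.4565 Bond=8.4398
(1,0): Delta=0.0133 Bond=40.8173
(1,1): Delta=0.7394 Bond=-24.7605
(2,0): Delta=-1.7274 Bond=146.3225
(2,1): Delta=1.1243 Bond=-64.8840
(2,2): Delta=0.4937 Bond=13.7132
(3,0): Delta=-4.7858 Bond=306.2005
(3,1): Delta=0.2245 Bond=1.9151
(3,2): Delta=1.6986 Bond=-148.7428
(3,3): Delta=-0.2752 Bond=190.7628
V0=48.1581

Under the risk-neutral measure, an up-move has probability p* = (R−d)/(u−d) = 0.4821 and values discount at R = 1.09.
Payoff layer (t=4): V(4,0)=145.5100, V(4,1)=16.9500, V(4,2)=27.1000, V(4,3)=156.3300, V(4,4)=121.0900
  t=3,j=0: stock 47.9690 → up 66.1972 (V=16.9500), down 39.3346 (V=145.5100). Price 76.6291; hedge Δ=-4.7858, bond B=306.2005.
  t=3,j=1: stock 80.7283 → up 111.4051 (V=27.1000), down 66.1972 (V=16.9500). Price 20.0401; hedge Δ=0.2245, bond B=1.9151.
  t=3,j=2: stock 135.8599 → up 187.4867 (V=156.3300), down 111.4051 (V=27.1000). Price 82.0251; hedge Δ=1.6986, bond B=-148.7428.
  t=3,j=3: stock 228.6423 → up 315.5263 (V=121.0900), down 187.4867 (V=156.3300). Price 127.8342; hedge Δ=-0.2752, bond B=190.7628.
  t=2,j=0: stock 58.4988 → up 80.7283 (V=20.0401), down 47.9690 (V=76.6291). Price 45.2708; hedge Δ=-1.7274, bond B=146.3225.
  t=2,j=1: stock 98.4492 → up 135.8599 (V=82.0251), down 80.7283 (V=20.0401). Price 45.8034; hedge Δ=1.1243, bond B=-64.8840.
  t=2,j=2: stock 165.6828 → up 228.6423 (V=127.8342), down 135.8599 (V=82.0251). Price 95.5152; hedge Δ=0.4937, bond B=13.7132.
  t=1,j=0: stock 71.3400 → up 98.4492 (V=45.8034), down 58.4988 (V=45.2708). Price 41.7684; hedge Δ=0.0133, bond B=40.8173.
  t=1,j=1: stock 120.0600 → up 165.6828 (V=95.5152), down 98.4492 (V=45.8034). Price 64.0107; hedge Δ=0.7394, bond B=-24.7605.
  t=0,j=0: stock 87.0000 → up 120.0600 (V=64.0107), down 71.3400 (V=41.7684). Price 48.1581; hedge Δ=0.4565, bond B=8.4398.
Each (Δ,B) replicates both successor values, so the strategy is self-financing and V0 is arbitrage-free.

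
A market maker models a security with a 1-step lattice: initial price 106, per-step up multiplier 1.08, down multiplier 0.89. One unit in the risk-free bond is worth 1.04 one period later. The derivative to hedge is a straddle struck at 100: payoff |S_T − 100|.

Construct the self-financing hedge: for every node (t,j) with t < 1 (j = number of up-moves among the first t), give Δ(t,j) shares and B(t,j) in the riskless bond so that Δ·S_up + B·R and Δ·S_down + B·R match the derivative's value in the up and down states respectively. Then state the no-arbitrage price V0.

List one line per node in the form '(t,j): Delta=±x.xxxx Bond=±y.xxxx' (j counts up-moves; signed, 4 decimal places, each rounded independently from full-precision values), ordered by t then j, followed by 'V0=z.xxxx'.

Since d<R<u, set p* = (R−d)/(u−d) = 0.7895; price each node as the discounted p*-expectation of its children.
Terminal payoffs: V(1,0)=5.6600, V(1,1)=14.4800
Node (0,0) S=106.0000: V=(p*·14.4800+(1−p*)·5.6600)/1.04=12.1377; Δ=(14.4800−5.6600)/(114.4800−94.3400)=0.4379; B=V−Δ·S=-34.2834
Root portfolio cost Δ·106+B reproduces V0=12.1377.

(0,0): Delta=0.4379 Bond=-34.2834
V0=12.1377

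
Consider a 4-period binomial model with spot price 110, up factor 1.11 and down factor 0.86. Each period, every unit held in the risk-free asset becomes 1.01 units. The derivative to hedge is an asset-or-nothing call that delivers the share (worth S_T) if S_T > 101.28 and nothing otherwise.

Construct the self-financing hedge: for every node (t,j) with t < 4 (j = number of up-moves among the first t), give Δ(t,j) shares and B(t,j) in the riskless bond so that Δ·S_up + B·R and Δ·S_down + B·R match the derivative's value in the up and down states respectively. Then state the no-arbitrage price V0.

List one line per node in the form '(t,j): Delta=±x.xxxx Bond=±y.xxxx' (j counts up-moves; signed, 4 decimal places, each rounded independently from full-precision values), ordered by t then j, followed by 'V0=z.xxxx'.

(0,0): Delta=2.2594 Bond=-184.7637
(1,0): Delta=1.9306 Bond=-155.5095
(1,1): Delta=2.4292 Bond=-207.3460
(2,0): Delta=0.0000 Bond=0.0000
(2,1): Delta=2.9278 Bond=-261.7743
(2,2): Delta=2.1716 Bond=-174.5162
(3,0): Delta=0.0000 Bond=0.0000
(3,1): Delta=0.0000 Bond=0.0000
(3,2): Delta=4.4400 Bond=-440.6534
(3,3): Delta=1.0000 Bond=0.0000
V0=63.7655

Since d<R<u, set p* = (R−d)/(u−d) = 0.6000; price each node as the discounted p*-expectation of its children.
Terminal values V(4,·): V(4,0)=0.0000, V(4,1)=0.0000, V(4,2)=0.0000, V(4,3)=129.3779, V(4,4)=166.9877
  t=3,j=0: stock 69.9662 → up 77.6624 (V=0.0000), down 60.1709 (V=0.0000). Price 0.0000; hedge Δ=0.0000, bond B=0.0000.
  t=3,j=1: stock 90.3052 → up 100.2387 (V=0.0000), down 77.6624 (V=0.0000). Price 0.0000; hedge Δ=0.0000, bond B=0.0000.
  t=3,j=2: stock 116.5567 → up 129.3779 (V=129.3779), down 100.2387 (V=0.0000). Price 76.8582; hedge Δ=4.4400, bond B=-440.6534.
  t=3,j=3: stock 150.4394 → up 166.9877 (V=166.9877), down 129.3779 (V=129.3779). Price 150.4394; hedge Δ=1.0000, bond B=0.0000.
  t=2,j=0: stock 81.3560 → up 90.3052 (V=0.0000), down 69.9662 (V=0.0000). Price 0.0000; hedge Δ=0.0000, bond B=0.0000.
  t=2,j=1: stock 105.0060 → up 116.5567 (V=76.8582), down 90.3052 (V=0.0000). Price 45.6583; hedge Δ=2.9278, bond B=-261.7743.
  t=2,j=2: stock 135.5310 → up 150.4394 (V=150.4394), down 116.5567 (V=76.8582). Price 119.8088; hedge Δ=2.1716, bond B=-174.5162.
  t=1,j=0: stock 94.6000 → up 105.0060 (V=45.6583), down 81.3560 (V=0.0000). Price 27.1237; hedge Δ=1.9306, bond B=-155.5095.
  t=1,j=1: stock 122.1000 → up 135.5310 (V=119.8088), down 105.0060 (V=45.6583). Price 89.2561; hedge Δ=2.4292, bond B=-207.3460.
  t=0,j=0: stock 110.0000 → up 122.1000 (V=89.2561), down 94.6000 (V=27.1237). Price 63.7655; hedge Δ=2.2594, bond B=-184.7637.
Each (Δ,B) replicates both successor values, so the strategy is self-financing and V0 is arbitrage-free.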